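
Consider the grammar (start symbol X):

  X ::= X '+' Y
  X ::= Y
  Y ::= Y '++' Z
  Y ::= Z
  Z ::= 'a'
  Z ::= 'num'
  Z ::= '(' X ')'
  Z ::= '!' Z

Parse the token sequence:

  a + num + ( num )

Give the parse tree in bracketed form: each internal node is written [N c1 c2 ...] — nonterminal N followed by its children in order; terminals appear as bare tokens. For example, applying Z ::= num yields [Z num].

[X [X [X [Y [Z a]]] + [Y [Z num]]] + [Y [Z ( [X [Y [Z num]]] )]]]

X
X + Y
X + Y + Y
Y + Y + Y
Z + Y + Y
a + Y + Y
a + Z + Y
a + num + Y
a + num + Z
a + num + ( X )
a + num + ( Y )
a + num + ( Z )
a + num + ( num )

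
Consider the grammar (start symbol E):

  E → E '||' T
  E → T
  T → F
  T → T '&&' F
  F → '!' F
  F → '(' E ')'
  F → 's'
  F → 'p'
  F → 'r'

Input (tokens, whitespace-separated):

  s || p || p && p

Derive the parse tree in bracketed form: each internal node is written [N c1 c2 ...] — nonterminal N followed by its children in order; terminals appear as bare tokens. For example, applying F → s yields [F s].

E
E || T
E || T || T
T || T || T
F || T || T
s || T || T
s || F || T
s || p || T
s || p || T && F
s || p || F && F
s || p || p && F
s || p || p && p

[E [E [E [T [F s]]] || [T [F p]]] || [T [T [F p]] && [F p]]]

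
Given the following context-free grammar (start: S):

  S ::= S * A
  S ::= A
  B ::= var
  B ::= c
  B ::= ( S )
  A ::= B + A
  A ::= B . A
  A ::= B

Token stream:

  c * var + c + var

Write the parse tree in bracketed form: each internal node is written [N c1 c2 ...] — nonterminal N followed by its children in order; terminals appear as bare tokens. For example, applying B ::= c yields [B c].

[S [S [A [B c]]] * [A [B var] + [A [B c] + [A [B var]]]]]

S
S * A
A * A
B * A
c * A
c * B + A
c * var + A
c * var + B + A
c * var + c + A
c * var + c + B
c * var + c + var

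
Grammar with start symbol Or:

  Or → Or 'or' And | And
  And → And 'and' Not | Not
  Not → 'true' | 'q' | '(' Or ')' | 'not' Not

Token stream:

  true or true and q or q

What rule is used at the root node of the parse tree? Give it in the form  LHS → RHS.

Or → Or 'or' And

[Or [Or [Or [And [Not true]]] or [And [And [Not true]] and [Not q]]] or [And [Not q]]]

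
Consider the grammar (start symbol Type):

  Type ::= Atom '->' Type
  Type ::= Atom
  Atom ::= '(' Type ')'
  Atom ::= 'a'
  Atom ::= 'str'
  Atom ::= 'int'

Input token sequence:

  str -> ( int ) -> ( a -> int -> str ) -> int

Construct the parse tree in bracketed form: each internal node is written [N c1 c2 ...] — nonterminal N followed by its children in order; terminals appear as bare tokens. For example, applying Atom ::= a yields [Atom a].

Type
Atom -> Type
str -> Type
str -> Atom -> Type
str -> ( Type ) -> Type
str -> ( Atom ) -> Type
str -> ( int ) -> Type
str -> ( int ) -> Atom -> Type
str -> ( int ) -> ( Type ) -> Type
str -> ( int ) -> ( Atom -> Type ) -> Type
str -> ( int ) -> ( a -> Type ) -> Type
str -> ( int ) -> ( a -> Atom -> Type ) -> Type
str -> ( int ) -> ( a -> int -> Type ) -> Type
str -> ( int ) -> ( a -> int -> Atom ) -> Type
str -> ( int ) -> ( a -> int -> str ) -> Type
str -> ( int ) -> ( a -> int -> str ) -> Atom
str -> ( int ) -> ( a -> int -> str ) -> int

[Type [Atom str] -> [Type [Atom ( [Type [Atom int]] )] -> [Type [Atom ( [Type [Atom a] -> [Type [Atom int] -> [Type [Atom str]]]] )] -> [Type [Atom int]]]]]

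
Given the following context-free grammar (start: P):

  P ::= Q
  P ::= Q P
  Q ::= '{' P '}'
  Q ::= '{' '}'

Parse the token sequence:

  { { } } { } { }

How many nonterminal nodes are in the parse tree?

8

[P [Q { [P [Q { }]] }] [P [Q { }] [P [Q { }]]]]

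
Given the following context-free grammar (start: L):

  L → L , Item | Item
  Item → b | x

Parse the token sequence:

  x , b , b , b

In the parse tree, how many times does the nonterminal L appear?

4

[L [L [L [L [Item x]] , [Item b]] , [Item b]] , [Item b]]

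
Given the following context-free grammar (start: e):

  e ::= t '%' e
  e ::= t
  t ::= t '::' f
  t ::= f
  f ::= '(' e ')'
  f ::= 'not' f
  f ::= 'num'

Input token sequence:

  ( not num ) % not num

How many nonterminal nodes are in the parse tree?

11

[e [t [f ( [e [t [f not [f num]]]] )]] % [e [t [f not [f num]]]]]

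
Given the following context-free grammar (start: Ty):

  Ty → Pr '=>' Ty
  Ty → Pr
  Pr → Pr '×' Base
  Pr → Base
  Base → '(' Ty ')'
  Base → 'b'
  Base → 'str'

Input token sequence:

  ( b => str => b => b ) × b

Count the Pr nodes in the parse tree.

6

[Ty [Pr [Pr [Base ( [Ty [Pr [Base b]] => [Ty [Pr [Base str]] => [Ty [Pr [Base b]] => [Ty [Pr [Base b]]]]]] )]] × [Base b]]]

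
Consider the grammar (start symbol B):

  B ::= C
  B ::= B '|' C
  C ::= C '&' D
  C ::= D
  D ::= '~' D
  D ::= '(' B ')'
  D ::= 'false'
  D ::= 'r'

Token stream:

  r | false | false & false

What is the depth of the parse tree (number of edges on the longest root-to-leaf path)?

5

[B [B [B [C [D r]]] | [C [D false]]] | [C [C [D false]] & [D false]]]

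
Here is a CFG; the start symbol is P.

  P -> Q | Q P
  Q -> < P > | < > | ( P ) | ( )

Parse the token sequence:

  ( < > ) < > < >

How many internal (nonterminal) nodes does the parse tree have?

8

[P [Q ( [P [Q < >]] )] [P [Q < >] [P [Q < >]]]]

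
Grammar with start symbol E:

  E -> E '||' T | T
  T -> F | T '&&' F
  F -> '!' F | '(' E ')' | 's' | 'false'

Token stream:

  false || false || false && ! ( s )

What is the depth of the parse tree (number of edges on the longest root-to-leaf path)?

[E [E [E [T [F false]]] || [T [F false]]] || [T [T [F false]] && [F ! [F ( [E [T [F s]]] )]]]]

7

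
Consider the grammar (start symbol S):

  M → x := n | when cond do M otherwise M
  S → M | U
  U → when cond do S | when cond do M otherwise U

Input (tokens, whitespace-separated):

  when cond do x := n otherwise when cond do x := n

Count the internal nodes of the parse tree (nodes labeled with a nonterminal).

6

[S [U when cond do [M x := n] otherwise [U when cond do [S [M x := n]]]]]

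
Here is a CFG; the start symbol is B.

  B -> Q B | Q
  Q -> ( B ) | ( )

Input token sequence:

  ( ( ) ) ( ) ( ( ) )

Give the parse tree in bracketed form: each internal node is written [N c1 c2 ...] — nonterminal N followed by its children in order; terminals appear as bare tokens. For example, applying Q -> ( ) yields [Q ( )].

B
Q B
( B ) B
( Q ) B
( ( ) ) B
( ( ) ) Q B
( ( ) ) ( ) B
( ( ) ) ( ) Q
( ( ) ) ( ) ( B )
( ( ) ) ( ) ( Q )
( ( ) ) ( ) ( ( ) )

[B [Q ( [B [Q ( )]] )] [B [Q ( )] [B [Q ( [B [Q ( )]] )]]]]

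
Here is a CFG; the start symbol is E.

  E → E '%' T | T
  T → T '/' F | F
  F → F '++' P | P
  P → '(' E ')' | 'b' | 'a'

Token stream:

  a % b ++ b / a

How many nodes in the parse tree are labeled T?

3

[E [E [T [F [P a]]]] % [T [T [F [F [P b]] ++ [P b]]] / [F [P a]]]]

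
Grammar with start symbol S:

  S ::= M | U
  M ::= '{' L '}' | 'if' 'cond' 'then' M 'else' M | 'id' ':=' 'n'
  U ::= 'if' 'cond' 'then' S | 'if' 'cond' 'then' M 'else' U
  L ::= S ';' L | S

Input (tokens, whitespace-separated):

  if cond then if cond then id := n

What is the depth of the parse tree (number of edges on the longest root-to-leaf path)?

6

[S [U if cond then [S [U if cond then [S [M id := n]]]]]]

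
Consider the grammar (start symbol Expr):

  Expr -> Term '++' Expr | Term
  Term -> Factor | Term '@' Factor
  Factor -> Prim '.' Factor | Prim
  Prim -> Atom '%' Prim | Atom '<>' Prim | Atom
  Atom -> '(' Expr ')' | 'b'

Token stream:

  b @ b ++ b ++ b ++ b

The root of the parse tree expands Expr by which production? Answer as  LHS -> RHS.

[Expr [Term [Term [Factor [Prim [Atom b]]]] @ [Factor [Prim [Atom b]]]] ++ [Expr [Term [Factor [Prim [Atom b]]]] ++ [Expr [Term [Factor [Prim [Atom b]]]] ++ [Expr [Term [Factor [Prim [Atom b]]]]]]]]

Expr -> Term '++' Expr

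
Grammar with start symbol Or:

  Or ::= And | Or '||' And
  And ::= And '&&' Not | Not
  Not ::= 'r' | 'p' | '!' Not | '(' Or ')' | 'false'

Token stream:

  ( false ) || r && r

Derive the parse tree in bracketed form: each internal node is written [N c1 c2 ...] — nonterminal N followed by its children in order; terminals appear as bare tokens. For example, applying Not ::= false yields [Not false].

Or
Or || And
And || And
Not || And
( Or ) || And
( And ) || And
( Not ) || And
( false ) || And
( false ) || And && Not
( false ) || Not && Not
( false ) || r && Not
( false ) || r && r

[Or [Or [And [Not ( [Or [And [Not false]]] )]]] || [And [And [Not r]] && [Not r]]]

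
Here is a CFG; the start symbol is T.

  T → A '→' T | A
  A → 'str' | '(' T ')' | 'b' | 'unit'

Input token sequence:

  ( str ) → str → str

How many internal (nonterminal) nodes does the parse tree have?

[T [A ( [T [A str]] )] → [T [A str] → [T [A str]]]]

8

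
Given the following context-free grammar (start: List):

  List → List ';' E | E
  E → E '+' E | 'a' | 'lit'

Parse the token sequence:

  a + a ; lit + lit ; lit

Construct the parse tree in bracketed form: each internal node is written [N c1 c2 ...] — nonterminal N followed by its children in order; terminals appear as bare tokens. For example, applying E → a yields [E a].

[List [List [List [E [E a] + [E a]]] ; [E [E lit] + [E lit]]] ; [E lit]]

List
List ; E
List ; E ; E
E ; E ; E
E + E ; E ; E
a + E ; E ; E
a + a ; E ; E
a + a ; E + E ; E
a + a ; lit + E ; E
a + a ; lit + lit ; E
a + a ; lit + lit ; lit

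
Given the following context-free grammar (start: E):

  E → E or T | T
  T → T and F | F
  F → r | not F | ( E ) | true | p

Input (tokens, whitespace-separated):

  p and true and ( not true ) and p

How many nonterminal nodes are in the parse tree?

13

[E [T [T [T [T [F p]] and [F true]] and [F ( [E [T [F not [F true]]]] )]] and [F p]]]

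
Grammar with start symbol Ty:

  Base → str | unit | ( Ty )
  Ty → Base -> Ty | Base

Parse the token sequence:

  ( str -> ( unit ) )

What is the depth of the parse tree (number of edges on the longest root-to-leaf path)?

[Ty [Base ( [Ty [Base str] -> [Ty [Base ( [Ty [Base unit]] )]]] )]]

7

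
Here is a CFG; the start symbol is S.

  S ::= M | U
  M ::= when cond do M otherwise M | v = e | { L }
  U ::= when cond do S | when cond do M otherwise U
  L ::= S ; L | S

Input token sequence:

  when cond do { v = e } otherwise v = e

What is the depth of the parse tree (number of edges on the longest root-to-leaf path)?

[S [M when cond do [M { [L [S [M v = e]]] }] otherwise [M v = e]]]

6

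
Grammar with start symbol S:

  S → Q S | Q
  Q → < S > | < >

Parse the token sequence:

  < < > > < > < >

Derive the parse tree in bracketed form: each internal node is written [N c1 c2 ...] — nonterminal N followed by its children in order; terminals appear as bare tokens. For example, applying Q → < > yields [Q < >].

S
Q S
< S > S
< Q > S
< < > > S
< < > > Q S
< < > > < > S
< < > > < > Q
< < > > < > < >

[S [Q < [S [Q < >]] >] [S [Q < >] [S [Q < >]]]]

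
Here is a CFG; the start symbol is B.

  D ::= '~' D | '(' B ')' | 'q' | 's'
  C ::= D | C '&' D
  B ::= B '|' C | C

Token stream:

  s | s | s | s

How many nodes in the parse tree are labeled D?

[B [B [B [B [C [D s]]] | [C [D s]]] | [C [D s]]] | [C [D s]]]

4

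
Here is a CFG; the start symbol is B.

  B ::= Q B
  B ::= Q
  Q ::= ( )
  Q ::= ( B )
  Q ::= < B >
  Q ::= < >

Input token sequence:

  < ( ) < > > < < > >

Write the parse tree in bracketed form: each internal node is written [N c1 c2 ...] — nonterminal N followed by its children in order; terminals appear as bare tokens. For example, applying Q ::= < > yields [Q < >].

B
Q B
< B > B
< Q B > B
< ( ) B > B
< ( ) Q > B
< ( ) < > > B
< ( ) < > > Q
< ( ) < > > < B >
< ( ) < > > < Q >
< ( ) < > > < < > >

[B [Q < [B [Q ( )] [B [Q < >]]] >] [B [Q < [B [Q < >]] >]]]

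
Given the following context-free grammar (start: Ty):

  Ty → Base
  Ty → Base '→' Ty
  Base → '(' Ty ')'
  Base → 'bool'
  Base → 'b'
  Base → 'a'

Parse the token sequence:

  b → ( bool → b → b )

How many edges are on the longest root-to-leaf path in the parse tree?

[Ty [Base b] → [Ty [Base ( [Ty [Base bool] → [Ty [Base b] → [Ty [Base b]]]] )]]]

7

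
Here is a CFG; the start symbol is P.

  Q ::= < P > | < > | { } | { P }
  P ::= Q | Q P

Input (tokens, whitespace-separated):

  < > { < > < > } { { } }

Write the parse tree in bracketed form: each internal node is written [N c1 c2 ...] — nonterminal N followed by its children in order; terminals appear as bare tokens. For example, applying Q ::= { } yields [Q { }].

P
Q P
< > P
< > Q P
< > { P } P
< > { Q P } P
< > { < > P } P
< > { < > Q } P
< > { < > < > } P
< > { < > < > } Q
< > { < > < > } { P }
< > { < > < > } { Q }
< > { < > < > } { { } }

[P [Q < >] [P [Q { [P [Q < >] [P [Q < >]]] }] [P [Q { [P [Q { }]] }]]]]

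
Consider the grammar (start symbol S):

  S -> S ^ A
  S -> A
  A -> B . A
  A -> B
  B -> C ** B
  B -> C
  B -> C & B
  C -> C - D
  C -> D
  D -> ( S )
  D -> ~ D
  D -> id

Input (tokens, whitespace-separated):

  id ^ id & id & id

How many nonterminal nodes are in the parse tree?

16

[S [S [A [B [C [D id]]]]] ^ [A [B [C [D id]] & [B [C [D id]] & [B [C [D id]]]]]]]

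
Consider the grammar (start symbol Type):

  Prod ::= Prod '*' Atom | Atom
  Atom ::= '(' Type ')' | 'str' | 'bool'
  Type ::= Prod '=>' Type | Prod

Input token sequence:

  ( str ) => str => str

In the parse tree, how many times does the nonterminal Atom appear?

4

[Type [Prod [Atom ( [Type [Prod [Atom str]]] )]] => [Type [Prod [Atom str]] => [Type [Prod [Atom str]]]]]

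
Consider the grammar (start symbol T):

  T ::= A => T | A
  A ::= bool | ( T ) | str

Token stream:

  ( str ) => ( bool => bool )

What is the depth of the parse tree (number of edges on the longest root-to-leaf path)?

[T [A ( [T [A str]] )] => [T [A ( [T [A bool] => [T [A bool]]] )]]]

6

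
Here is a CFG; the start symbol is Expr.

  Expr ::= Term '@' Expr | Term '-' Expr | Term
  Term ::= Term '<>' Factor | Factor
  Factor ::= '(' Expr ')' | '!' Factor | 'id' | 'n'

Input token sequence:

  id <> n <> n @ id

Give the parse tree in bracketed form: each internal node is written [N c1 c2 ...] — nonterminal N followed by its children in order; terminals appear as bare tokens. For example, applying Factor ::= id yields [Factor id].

[Expr [Term [Term [Term [Factor id]] <> [Factor n]] <> [Factor n]] @ [Expr [Term [Factor id]]]]

Expr
Term @ Expr
Term <> Factor @ Expr
Term <> Factor <> Factor @ Expr
Factor <> Factor <> Factor @ Expr
id <> Factor <> Factor @ Expr
id <> n <> Factor @ Expr
id <> n <> n @ Expr
id <> n <> n @ Term
id <> n <> n @ Factor
id <> n <> n @ id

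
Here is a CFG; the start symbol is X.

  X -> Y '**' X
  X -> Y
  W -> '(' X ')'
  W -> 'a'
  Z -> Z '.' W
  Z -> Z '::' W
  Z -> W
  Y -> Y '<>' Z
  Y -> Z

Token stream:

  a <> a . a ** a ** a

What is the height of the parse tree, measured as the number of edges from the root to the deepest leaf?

6

[X [Y [Y [Z [W a]]] <> [Z [Z [W a]] . [W a]]] ** [X [Y [Z [W a]]] ** [X [Y [Z [W a]]]]]]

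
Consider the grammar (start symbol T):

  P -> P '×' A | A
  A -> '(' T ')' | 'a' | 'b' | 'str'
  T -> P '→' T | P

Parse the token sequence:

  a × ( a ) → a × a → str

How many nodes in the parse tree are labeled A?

6

[T [P [P [A a]] × [A ( [T [P [A a]]] )]] → [T [P [P [A a]] × [A a]] → [T [P [A str]]]]]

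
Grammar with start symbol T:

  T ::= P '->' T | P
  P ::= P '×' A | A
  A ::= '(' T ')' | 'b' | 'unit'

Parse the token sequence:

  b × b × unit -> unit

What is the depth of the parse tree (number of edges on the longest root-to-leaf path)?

5

[T [P [P [P [A b]] × [A b]] × [A unit]] -> [T [P [A unit]]]]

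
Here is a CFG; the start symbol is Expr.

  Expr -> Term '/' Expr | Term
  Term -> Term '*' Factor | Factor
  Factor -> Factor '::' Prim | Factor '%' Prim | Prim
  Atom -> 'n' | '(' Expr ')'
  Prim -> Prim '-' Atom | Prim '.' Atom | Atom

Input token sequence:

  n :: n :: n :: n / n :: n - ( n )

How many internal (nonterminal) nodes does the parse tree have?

29

[Expr [Term [Factor [Factor [Factor [Factor [Prim [Atom n]]] :: [Prim [Atom n]]] :: [Prim [Atom n]]] :: [Prim [Atom n]]]] / [Expr [Term [Factor [Factor [Prim [Atom n]]] :: [Prim [Prim [Atom n]] - [Atom ( [Expr [Term [Factor [Prim [Atom n]]]]] )]]]]]]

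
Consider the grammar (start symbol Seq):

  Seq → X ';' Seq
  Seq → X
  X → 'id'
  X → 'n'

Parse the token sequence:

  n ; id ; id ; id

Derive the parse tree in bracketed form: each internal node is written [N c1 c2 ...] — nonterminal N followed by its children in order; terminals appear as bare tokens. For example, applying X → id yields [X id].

Seq
X ; Seq
n ; Seq
n ; X ; Seq
n ; id ; Seq
n ; id ; X ; Seq
n ; id ; id ; Seq
n ; id ; id ; X
n ; id ; id ; id

[Seq [X n] ; [Seq [X id] ; [Seq [X id] ; [Seq [X id]]]]]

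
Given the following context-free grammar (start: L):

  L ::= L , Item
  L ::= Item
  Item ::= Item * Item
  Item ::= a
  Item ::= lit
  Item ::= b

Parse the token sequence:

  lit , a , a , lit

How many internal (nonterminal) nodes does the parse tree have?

[L [L [L [L [Item lit]] , [Item a]] , [Item a]] , [Item lit]]

8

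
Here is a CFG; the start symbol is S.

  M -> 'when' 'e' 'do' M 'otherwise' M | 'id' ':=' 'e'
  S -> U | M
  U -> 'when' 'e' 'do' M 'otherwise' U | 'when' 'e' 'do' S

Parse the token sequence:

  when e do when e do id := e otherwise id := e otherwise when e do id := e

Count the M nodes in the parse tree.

4

[S [U when e do [M when e do [M id := e] otherwise [M id := e]] otherwise [U when e do [S [M id := e]]]]]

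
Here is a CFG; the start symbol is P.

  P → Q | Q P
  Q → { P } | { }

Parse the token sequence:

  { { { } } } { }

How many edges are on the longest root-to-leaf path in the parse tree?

[P [Q { [P [Q { [P [Q { }]] }]] }] [P [Q { }]]]

6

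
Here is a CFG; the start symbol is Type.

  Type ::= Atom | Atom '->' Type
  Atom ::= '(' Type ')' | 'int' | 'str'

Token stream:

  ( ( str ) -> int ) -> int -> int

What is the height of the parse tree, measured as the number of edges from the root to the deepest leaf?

[Type [Atom ( [Type [Atom ( [Type [Atom str]] )] -> [Type [Atom int]]] )] -> [Type [Atom int] -> [Type [Atom int]]]]

6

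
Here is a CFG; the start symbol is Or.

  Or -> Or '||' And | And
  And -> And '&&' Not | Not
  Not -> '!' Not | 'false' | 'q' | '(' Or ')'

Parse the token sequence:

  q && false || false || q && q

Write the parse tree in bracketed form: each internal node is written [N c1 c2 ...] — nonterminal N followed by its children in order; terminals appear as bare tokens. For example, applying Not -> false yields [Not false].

[Or [Or [Or [And [And [Not q]] && [Not false]]] || [And [Not false]]] || [And [And [Not q]] && [Not q]]]

Or
Or || And
Or || And || And
And || And || And
And && Not || And || And
Not && Not || And || And
q && Not || And || And
q && false || And || And
q && false || Not || And
q && false || false || And
q && false || false || And && Not
q && false || false || Not && Not
q && false || false || q && Not
q && false || false || q && q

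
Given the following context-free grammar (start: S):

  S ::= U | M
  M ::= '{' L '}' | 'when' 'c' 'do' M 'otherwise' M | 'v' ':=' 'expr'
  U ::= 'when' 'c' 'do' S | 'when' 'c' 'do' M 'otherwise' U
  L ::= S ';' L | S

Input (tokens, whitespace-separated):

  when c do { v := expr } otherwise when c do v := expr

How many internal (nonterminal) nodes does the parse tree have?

9

[S [U when c do [M { [L [S [M v := expr]]] }] otherwise [U when c do [S [M v := expr]]]]]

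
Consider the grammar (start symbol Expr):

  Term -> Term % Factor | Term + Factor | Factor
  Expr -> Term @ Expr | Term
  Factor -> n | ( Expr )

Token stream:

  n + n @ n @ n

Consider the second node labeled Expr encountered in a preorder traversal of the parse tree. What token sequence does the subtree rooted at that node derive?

[Expr [Term [Term [Factor n]] + [Factor n]] @ [Expr [Term [Factor n]] @ [Expr [Term [Factor n]]]]]

n @ n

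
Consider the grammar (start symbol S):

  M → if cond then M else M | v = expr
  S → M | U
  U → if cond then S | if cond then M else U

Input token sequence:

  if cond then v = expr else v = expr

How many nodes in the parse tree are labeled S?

1

[S [M if cond then [M v = expr] else [M v = expr]]]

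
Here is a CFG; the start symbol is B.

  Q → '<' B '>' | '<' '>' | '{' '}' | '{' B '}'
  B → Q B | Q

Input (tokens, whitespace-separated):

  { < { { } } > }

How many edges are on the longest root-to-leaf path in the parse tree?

8

[B [Q { [B [Q < [B [Q { [B [Q { }]] }]] >]] }]]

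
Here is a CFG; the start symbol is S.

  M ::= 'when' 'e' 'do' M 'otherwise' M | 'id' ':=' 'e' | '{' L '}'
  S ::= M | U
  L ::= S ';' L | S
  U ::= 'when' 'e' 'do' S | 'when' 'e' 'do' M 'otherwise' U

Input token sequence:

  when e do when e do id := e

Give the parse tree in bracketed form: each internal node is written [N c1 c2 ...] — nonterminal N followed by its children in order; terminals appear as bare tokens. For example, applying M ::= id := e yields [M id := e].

[S [U when e do [S [U when e do [S [M id := e]]]]]]

S
U
when e do S
when e do U
when e do when e do S
when e do when e do M
when e do when e do id := e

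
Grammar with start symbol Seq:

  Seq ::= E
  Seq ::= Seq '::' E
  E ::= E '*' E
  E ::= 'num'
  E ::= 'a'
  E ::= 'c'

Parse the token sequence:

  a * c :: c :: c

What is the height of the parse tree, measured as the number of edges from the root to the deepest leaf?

[Seq [Seq [Seq [E [E a] * [E c]]] :: [E c]] :: [E c]]

5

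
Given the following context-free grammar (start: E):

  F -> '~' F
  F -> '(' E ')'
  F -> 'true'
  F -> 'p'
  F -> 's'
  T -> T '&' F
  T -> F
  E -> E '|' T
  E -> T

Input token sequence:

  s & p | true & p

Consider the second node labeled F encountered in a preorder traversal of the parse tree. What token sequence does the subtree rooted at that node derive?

p

[E [E [T [T [F s]] & [F p]]] | [T [T [F true]] & [F p]]]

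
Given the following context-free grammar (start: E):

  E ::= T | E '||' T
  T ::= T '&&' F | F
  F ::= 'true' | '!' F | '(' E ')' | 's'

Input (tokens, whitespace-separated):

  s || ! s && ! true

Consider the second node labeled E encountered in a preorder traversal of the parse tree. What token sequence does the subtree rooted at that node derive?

[E [E [T [F s]]] || [T [T [F ! [F s]]] && [F ! [F true]]]]

s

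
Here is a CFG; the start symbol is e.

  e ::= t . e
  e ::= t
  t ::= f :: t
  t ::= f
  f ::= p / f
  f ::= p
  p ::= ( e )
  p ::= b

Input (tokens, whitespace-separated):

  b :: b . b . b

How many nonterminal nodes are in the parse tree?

[e [t [f [p b]] :: [t [f [p b]]]] . [e [t [f [p b]]] . [e [t [f [p b]]]]]]

15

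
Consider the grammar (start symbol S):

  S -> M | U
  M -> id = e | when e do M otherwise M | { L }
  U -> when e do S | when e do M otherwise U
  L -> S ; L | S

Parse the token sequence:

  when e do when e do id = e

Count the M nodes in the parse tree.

[S [U when e do [S [U when e do [S [M id = e]]]]]]

1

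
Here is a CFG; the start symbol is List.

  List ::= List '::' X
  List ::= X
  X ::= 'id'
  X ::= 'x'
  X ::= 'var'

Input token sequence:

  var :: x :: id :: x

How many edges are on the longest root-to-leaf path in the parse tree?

5

[List [List [List [List [X var]] :: [X x]] :: [X id]] :: [X x]]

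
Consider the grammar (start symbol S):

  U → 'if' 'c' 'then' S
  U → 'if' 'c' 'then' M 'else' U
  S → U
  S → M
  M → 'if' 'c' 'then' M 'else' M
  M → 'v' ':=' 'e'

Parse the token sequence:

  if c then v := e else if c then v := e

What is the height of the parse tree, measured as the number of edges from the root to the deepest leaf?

[S [U if c then [M v := e] else [U if c then [S [M v := e]]]]]

5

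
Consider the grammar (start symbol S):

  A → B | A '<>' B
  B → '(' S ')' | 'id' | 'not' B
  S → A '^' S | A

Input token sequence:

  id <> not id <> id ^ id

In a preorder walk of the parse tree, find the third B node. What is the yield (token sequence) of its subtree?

id

[S [A [A [A [B id]] <> [B not [B id]]] <> [B id]] ^ [S [A [B id]]]]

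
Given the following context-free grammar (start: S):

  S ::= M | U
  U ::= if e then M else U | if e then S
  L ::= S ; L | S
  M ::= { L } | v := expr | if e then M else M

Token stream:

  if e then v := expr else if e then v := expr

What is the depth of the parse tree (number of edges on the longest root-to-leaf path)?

[S [U if e then [M v := expr] else [U if e then [S [M v := expr]]]]]

5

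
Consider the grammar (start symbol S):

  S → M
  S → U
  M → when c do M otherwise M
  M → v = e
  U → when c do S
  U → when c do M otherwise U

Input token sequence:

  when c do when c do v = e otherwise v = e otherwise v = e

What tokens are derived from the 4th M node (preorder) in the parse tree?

v = e

[S [M when c do [M when c do [M v = e] otherwise [M v = e]] otherwise [M v = e]]]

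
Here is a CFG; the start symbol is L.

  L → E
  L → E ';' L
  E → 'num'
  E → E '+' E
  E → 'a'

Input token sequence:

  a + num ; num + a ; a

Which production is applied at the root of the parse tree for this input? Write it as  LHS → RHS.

L → E ';' L

[L [E [E a] + [E num]] ; [L [E [E num] + [E a]] ; [L [E a]]]]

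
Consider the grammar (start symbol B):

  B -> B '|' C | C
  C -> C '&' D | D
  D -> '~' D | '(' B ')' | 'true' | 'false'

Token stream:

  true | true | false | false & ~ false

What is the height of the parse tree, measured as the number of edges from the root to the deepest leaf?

6

[B [B [B [B [C [D true]]] | [C [D true]]] | [C [D false]]] | [C [C [D false]] & [D ~ [D false]]]]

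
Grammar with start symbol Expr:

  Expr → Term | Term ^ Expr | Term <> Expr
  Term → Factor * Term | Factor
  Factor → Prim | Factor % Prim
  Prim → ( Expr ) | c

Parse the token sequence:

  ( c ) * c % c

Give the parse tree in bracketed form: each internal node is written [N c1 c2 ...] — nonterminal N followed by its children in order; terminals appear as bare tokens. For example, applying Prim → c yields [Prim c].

Expr
Term
Factor * Term
Prim * Term
( Expr ) * Term
( Term ) * Term
( Factor ) * Term
( Prim ) * Term
( c ) * Term
( c ) * Factor
( c ) * Factor % Prim
( c ) * Prim % Prim
( c ) * c % Prim
( c ) * c % c

[Expr [Term [Factor [Prim ( [Expr [Term [Factor [Prim c]]]] )]] * [Term [Factor [Factor [Prim c]] % [Prim c]]]]]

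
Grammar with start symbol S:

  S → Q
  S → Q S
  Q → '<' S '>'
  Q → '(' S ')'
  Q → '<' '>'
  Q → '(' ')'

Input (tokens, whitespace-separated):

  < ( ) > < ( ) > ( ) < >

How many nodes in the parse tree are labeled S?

[S [Q < [S [Q ( )]] >] [S [Q < [S [Q ( )]] >] [S [Q ( )] [S [Q < >]]]]]

6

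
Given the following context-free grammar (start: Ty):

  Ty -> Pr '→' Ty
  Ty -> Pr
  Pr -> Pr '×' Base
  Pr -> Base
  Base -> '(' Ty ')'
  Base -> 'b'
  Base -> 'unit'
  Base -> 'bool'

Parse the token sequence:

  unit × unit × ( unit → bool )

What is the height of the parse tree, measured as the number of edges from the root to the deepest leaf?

7

[Ty [Pr [Pr [Pr [Base unit]] × [Base unit]] × [Base ( [Ty [Pr [Base unit]] → [Ty [Pr [Base bool]]]] )]]]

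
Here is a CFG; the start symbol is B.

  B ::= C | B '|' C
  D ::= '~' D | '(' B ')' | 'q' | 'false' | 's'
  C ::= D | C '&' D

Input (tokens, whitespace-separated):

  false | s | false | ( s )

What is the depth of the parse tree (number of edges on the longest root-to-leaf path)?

[B [B [B [B [C [D false]]] | [C [D s]]] | [C [D false]]] | [C [D ( [B [C [D s]]] )]]]

6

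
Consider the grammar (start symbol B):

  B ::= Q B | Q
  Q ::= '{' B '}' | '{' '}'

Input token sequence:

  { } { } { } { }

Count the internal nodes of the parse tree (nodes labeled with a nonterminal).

[B [Q { }] [B [Q { }] [B [Q { }] [B [Q { }]]]]]

8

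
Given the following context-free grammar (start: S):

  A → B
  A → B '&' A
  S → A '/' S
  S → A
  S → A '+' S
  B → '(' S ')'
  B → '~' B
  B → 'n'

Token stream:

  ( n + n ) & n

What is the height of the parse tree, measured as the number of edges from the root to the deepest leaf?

7

[S [A [B ( [S [A [B n]] + [S [A [B n]]]] )] & [A [B n]]]]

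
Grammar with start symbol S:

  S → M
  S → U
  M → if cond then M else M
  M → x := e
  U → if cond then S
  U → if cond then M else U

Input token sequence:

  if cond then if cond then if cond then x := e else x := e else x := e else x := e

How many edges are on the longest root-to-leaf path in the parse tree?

5

[S [M if cond then [M if cond then [M if cond then [M x := e] else [M x := e]] else [M x := e]] else [M x := e]]]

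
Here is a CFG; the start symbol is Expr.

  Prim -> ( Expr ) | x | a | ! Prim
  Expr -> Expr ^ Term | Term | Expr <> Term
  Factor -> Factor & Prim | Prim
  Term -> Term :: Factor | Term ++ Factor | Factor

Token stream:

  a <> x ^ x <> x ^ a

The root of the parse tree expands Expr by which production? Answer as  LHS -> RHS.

[Expr [Expr [Expr [Expr [Expr [Term [Factor [Prim a]]]] <> [Term [Factor [Prim x]]]] ^ [Term [Factor [Prim x]]]] <> [Term [Factor [Prim x]]]] ^ [Term [Factor [Prim a]]]]

Expr -> Expr ^ Term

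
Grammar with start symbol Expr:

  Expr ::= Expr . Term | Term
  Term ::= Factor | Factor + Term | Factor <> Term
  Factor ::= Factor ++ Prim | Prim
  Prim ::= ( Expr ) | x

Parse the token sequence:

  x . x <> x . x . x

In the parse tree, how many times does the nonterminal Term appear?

5

[Expr [Expr [Expr [Expr [Term [Factor [Prim x]]]] . [Term [Factor [Prim x]] <> [Term [Factor [Prim x]]]]] . [Term [Factor [Prim x]]]] . [Term [Factor [Prim x]]]]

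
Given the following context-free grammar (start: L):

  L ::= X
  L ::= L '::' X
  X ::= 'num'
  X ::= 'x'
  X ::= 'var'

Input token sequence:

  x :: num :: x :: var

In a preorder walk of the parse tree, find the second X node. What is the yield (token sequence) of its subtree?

[L [L [L [L [X x]] :: [X num]] :: [X x]] :: [X var]]

num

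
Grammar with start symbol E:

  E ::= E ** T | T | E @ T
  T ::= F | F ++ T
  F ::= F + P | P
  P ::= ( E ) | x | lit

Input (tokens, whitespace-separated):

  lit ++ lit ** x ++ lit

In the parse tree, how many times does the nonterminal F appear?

4

[E [E [T [F [P lit]] ++ [T [F [P lit]]]]] ** [T [F [P x]] ++ [T [F [P lit]]]]]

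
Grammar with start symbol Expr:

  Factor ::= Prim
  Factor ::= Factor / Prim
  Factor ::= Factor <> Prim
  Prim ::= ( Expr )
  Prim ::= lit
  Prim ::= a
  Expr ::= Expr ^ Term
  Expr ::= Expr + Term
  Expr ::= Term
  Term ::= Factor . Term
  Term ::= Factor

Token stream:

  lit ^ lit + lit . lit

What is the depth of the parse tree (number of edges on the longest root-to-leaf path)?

6

[Expr [Expr [Expr [Term [Factor [Prim lit]]]] ^ [Term [Factor [Prim lit]]]] + [Term [Factor [Prim lit]] . [Term [Factor [Prim lit]]]]]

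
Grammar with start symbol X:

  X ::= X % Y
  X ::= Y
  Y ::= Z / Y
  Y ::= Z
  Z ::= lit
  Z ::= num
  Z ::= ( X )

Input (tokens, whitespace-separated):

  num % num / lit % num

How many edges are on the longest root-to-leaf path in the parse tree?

5

[X [X [X [Y [Z num]]] % [Y [Z num] / [Y [Z lit]]]] % [Y [Z num]]]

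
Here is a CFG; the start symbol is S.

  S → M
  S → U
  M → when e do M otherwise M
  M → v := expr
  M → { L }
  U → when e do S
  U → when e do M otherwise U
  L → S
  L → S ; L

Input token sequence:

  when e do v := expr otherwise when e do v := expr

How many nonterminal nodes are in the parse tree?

[S [U when e do [M v := expr] otherwise [U when e do [S [M v := expr]]]]]

6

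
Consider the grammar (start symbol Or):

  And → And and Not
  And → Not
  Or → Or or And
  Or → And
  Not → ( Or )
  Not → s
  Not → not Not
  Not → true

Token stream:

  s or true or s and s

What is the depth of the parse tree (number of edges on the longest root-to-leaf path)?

5

[Or [Or [Or [And [Not s]]] or [And [Not true]]] or [And [And [Not s]] and [Not s]]]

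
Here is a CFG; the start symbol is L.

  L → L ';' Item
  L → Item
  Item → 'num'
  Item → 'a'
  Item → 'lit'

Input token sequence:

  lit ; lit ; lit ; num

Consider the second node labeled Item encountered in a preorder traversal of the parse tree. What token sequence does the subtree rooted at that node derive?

lit

[L [L [L [L [Item lit]] ; [Item lit]] ; [Item lit]] ; [Item num]]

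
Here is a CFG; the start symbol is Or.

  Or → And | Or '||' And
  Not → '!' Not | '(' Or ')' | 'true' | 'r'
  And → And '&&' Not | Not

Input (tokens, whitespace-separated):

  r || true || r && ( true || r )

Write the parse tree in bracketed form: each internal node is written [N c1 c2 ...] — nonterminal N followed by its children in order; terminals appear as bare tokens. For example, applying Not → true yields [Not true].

[Or [Or [Or [And [Not r]]] || [And [Not true]]] || [And [And [Not r]] && [Not ( [Or [Or [And [Not true]]] || [And [Not r]]] )]]]

Or
Or || And
Or || And || And
And || And || And
Not || And || And
r || And || And
r || Not || And
r || true || And
r || true || And && Not
r || true || Not && Not
r || true || r && Not
r || true || r && ( Or )
r || true || r && ( Or || And )
r || true || r && ( And || And )
r || true || r && ( Not || And )
r || true || r && ( true || And )
r || true || r && ( true || Not )
r || true || r && ( true || r )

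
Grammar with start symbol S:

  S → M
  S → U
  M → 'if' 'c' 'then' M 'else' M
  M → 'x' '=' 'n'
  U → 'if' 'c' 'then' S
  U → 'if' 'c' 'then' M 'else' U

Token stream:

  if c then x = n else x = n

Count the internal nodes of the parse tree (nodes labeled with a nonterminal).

[S [M if c then [M x = n] else [M x = n]]]

4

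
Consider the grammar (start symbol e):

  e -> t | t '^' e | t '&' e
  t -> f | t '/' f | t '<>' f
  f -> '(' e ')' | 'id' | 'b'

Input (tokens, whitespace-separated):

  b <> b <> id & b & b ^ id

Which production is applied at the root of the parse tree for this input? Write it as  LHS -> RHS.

e -> t '&' e

[e [t [t [t [f b]] <> [f b]] <> [f id]] & [e [t [f b]] & [e [t [f b]] ^ [e [t [f id]]]]]]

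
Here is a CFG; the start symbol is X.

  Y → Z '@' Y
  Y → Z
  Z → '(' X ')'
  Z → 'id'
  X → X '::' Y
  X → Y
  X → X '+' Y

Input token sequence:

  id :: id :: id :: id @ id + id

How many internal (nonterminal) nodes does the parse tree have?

17

[X [X [X [X [X [Y [Z id]]] :: [Y [Z id]]] :: [Y [Z id]]] :: [Y [Z id] @ [Y [Z id]]]] + [Y [Z id]]]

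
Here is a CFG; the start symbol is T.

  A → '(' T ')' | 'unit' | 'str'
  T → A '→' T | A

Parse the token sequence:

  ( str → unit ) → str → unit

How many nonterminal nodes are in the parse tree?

[T [A ( [T [A str] → [T [A unit]]] )] → [T [A str] → [T [A unit]]]]

10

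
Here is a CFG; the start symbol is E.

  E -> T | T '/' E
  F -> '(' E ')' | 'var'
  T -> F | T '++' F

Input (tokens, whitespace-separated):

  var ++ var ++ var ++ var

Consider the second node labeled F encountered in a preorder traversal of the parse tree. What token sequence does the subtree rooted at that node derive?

var

[E [T [T [T [T [F var]] ++ [F var]] ++ [F var]] ++ [F var]]]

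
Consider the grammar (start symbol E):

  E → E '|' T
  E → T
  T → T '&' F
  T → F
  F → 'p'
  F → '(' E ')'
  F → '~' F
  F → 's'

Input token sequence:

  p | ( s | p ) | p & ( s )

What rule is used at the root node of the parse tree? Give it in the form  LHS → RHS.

E → E '|' T

[E [E [E [T [F p]]] | [T [F ( [E [E [T [F s]]] | [T [F p]]] )]]] | [T [T [F p]] & [F ( [E [T [F s]]] )]]]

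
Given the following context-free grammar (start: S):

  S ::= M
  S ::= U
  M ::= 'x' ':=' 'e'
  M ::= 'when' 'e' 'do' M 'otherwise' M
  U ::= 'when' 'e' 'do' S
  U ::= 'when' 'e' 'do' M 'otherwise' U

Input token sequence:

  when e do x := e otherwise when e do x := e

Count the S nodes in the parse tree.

2

[S [U when e do [M x := e] otherwise [U when e do [S [M x := e]]]]]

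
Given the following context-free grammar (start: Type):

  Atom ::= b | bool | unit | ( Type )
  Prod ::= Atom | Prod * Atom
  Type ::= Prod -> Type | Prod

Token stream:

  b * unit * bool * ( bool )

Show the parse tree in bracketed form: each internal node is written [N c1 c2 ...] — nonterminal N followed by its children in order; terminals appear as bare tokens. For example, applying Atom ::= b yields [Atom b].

[Type [Prod [Prod [Prod [Prod [Atom b]] * [Atom unit]] * [Atom bool]] * [Atom ( [Type [Prod [Atom bool]]] )]]]

Type
Prod
Prod * Atom
Prod * Atom * Atom
Prod * Atom * Atom * Atom
Atom * Atom * Atom * Atom
b * Atom * Atom * Atom
b * unit * Atom * Atom
b * unit * bool * Atom
b * unit * bool * ( Type )
b * unit * bool * ( Prod )
b * unit * bool * ( Atom )
b * unit * bool * ( bool )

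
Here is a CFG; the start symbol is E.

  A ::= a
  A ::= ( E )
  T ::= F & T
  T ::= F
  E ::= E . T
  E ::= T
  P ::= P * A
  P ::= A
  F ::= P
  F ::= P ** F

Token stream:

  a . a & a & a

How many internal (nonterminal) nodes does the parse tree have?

18

[E [E [T [F [P [A a]]]]] . [T [F [P [A a]]] & [T [F [P [A a]]] & [T [F [P [A a]]]]]]]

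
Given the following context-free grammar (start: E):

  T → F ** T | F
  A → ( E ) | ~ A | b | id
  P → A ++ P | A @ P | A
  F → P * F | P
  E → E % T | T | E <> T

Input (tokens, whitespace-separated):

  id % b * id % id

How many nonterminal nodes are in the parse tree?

[E [E [E [T [F [P [A id]]]]] % [T [F [P [A b]] * [F [P [A id]]]]]] % [T [F [P [A id]]]]]

18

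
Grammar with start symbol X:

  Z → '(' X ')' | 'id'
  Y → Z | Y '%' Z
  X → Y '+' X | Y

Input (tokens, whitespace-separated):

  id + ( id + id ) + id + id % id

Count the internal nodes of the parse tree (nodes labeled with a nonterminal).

[X [Y [Z id]] + [X [Y [Z ( [X [Y [Z id]] + [X [Y [Z id]]]] )]] + [X [Y [Z id]] + [X [Y [Y [Z id]] % [Z id]]]]]]

20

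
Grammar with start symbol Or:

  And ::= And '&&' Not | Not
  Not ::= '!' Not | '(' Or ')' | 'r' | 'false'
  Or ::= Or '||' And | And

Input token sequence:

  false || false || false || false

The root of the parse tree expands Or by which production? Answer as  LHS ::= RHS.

Or ::= Or '||' And

[Or [Or [Or [Or [And [Not false]]] || [And [Not false]]] || [And [Not false]]] || [And [Not false]]]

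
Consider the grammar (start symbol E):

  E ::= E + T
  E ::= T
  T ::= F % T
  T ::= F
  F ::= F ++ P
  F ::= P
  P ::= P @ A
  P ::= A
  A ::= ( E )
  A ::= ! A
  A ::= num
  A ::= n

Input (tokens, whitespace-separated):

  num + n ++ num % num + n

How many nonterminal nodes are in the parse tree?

[E [E [E [T [F [P [A num]]]]] + [T [F [F [P [A n]]] ++ [P [A num]]] % [T [F [P [A num]]]]]] + [T [F [P [A n]]]]]

22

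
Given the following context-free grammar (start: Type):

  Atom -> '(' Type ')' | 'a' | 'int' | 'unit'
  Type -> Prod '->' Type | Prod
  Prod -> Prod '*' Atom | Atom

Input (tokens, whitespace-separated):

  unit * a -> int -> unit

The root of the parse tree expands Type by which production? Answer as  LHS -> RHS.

[Type [Prod [Prod [Atom unit]] * [Atom a]] -> [Type [Prod [Atom int]] -> [Type [Prod [Atom unit]]]]]

Type -> Prod '->' Type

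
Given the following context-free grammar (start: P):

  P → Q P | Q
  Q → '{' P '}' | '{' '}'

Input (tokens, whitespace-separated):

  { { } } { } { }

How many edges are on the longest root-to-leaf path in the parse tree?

[P [Q { [P [Q { }]] }] [P [Q { }] [P [Q { }]]]]

4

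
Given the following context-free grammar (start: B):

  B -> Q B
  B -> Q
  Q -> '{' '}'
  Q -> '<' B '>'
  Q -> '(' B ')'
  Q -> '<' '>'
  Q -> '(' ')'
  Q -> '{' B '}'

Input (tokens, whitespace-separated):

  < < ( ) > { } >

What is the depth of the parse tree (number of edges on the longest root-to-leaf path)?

[B [Q < [B [Q < [B [Q ( )]] >] [B [Q { }]]] >]]

6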